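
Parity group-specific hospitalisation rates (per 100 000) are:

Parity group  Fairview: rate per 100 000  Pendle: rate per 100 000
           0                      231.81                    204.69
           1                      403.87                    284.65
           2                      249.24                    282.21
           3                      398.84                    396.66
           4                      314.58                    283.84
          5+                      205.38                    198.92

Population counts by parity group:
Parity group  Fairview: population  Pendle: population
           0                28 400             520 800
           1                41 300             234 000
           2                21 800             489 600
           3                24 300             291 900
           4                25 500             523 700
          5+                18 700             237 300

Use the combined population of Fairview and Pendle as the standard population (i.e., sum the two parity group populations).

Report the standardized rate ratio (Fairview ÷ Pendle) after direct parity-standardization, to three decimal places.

1.075

Combined standard total = 2 457 300; weights = 0.2235, 0.1120, 0.2081, 0.1287, 0.2235, 0.1042.
Fairview: 0.2235×231.81 + 0.1120×403.87 + 0.2081×249.24 + 0.1287×398.84 + 0.2235×314.58 + 0.1042×205.38 = 291.9524 per 100 000.
Pendle: 0.2235×204.69 + 0.1120×284.65 + 0.2081×282.21 + 0.1287×396.66 + 0.2235×283.84 + 0.1042×198.92 = 271.5722 per 100 000.
Ratio = 291.9524 ÷ 271.5722 = 1.07505.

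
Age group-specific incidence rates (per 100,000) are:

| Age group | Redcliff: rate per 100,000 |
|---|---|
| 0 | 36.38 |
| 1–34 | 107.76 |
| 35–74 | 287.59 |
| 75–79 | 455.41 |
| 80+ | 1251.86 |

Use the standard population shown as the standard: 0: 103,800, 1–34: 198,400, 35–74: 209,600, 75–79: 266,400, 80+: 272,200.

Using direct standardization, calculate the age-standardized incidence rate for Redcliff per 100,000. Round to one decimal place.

521.2

Standard total = 1,050,400; weights = 0.0988, 0.1889, 0.1995, 0.2536, 0.2591.
Standardized rate: 0.0988×36.38 + 0.1889×107.76 + 0.1995×287.59 + 0.2536×455.41 + 0.2591×1251.86 = 521.2416 per 100,000.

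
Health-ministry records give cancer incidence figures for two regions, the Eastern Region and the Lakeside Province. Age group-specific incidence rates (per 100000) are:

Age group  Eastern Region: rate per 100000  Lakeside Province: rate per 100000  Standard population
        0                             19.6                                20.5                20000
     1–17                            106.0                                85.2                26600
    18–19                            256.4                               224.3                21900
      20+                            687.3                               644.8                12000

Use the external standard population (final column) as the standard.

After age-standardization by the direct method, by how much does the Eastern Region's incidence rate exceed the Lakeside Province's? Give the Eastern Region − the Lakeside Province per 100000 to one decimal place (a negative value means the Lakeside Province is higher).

Standard total = 80500; weights = 0.2484, 0.3304, 0.2720, 0.1491.
The Eastern Region: 0.2484×19.6 + 0.3304×106.0 + 0.2720×256.4 + 0.1491×687.3 = 212.1039 per 100000.
The Lakeside Province: 0.2484×20.5 + 0.3304×85.2 + 0.2720×224.3 + 0.1491×644.8 = 190.3862 per 100000.
Difference = 212.1039 − 190.3862 = 21.7176.

21.7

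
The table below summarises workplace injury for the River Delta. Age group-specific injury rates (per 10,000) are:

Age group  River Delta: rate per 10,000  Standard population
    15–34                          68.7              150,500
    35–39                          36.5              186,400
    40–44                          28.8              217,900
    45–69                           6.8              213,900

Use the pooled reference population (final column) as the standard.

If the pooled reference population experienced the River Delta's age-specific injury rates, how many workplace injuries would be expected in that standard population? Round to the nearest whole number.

Expected workplace injuries = Σ (standard pop × age-specific rate ÷ 10,000)
= 150,500×68.7/10,000 + 186,400×36.5/10,000 + 217,900×28.8/10,000 + 213,900×6.8/10,000
= 1033.93 + 680.36 + 627.55 + 145.45 = 2487.30.

2487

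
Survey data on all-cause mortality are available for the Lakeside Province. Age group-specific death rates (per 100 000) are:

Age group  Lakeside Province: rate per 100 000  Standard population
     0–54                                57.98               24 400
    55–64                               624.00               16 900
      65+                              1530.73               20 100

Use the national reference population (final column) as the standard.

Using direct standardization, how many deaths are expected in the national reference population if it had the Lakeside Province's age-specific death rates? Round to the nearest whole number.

Expected deaths = Σ (standard pop × age-specific rate ÷ 100 000)
= 24 400×57.98/100 000 + 16 900×624.00/100 000 + 20 100×1530.73/100 000
= 14.15 + 105.46 + 307.68 = 427.28.

427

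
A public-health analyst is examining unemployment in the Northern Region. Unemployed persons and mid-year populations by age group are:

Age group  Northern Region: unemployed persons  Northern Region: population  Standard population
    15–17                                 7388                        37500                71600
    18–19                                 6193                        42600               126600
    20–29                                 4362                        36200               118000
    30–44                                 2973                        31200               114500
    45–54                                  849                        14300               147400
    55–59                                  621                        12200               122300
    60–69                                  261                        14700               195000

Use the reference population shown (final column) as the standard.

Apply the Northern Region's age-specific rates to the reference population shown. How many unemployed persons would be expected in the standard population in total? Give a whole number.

Age-specific rates per 1000 for the Northern Region: 197.013, 145.376, 120.497, 95.288, 59.371, 50.902, 17.755.
Expected unemployed persons = Σ (standard pop × age-specific rate ÷ 1000)
= 71600×197.013/1000 + 126600×145.376/1000 + 118000×120.497/1000 + 114500×95.288/1000 + 147400×59.371/1000 + 122300×50.902/1000 + 195000×17.755/1000
= 14106.15 + 18404.55 + 14218.67 + 10910.53 + 8751.23 + 6225.27 + 3462.24 = 76078.65.

76079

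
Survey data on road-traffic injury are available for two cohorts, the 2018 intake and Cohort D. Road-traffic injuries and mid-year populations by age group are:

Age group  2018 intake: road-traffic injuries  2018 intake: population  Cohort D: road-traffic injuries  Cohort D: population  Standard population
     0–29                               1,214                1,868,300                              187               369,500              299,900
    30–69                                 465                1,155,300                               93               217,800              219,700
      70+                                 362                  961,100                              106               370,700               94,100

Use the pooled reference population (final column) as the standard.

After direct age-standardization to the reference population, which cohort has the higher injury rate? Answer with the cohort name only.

Age-specific rates per 100,000 for the 2018 intake: 64.98, 40.25, 37.67.
For Cohort D: 50.61, 42.70, 28.59.
Standard total = 613,700; weights = 0.4887, 0.3580, 0.1533.
The 2018 intake: 0.4887×64.98 + 0.3580×40.25 + 0.1533×37.67 = 51.9378 per 100,000.
Cohort D: 0.4887×50.61 + 0.3580×42.70 + 0.1533×28.59 = 44.4020 per 100,000.

2018 intake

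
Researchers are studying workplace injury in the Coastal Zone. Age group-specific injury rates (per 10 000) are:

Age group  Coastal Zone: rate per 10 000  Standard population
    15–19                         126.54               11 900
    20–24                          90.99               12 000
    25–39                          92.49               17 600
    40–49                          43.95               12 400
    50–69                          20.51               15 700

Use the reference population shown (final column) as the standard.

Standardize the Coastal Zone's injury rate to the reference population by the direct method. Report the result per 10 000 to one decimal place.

Standard total = 69 600; weights = 0.1710, 0.1724, 0.2529, 0.1782, 0.2256.
Standardized rate: 0.1710×126.54 + 0.1724×90.99 + 0.2529×92.49 + 0.1782×43.95 + 0.2256×20.51 = 73.1683 per 10 000.

73.2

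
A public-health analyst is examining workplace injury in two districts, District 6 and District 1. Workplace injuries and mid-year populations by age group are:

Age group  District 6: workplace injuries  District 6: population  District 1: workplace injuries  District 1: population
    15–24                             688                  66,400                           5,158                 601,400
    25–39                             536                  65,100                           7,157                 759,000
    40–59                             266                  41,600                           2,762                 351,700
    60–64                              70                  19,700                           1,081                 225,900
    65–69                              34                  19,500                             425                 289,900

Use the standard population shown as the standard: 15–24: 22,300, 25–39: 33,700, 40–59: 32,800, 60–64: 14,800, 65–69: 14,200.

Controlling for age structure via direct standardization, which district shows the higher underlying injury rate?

District 1

Age-specific rates per 10,000 for District 6: 103.61, 82.33, 63.94, 35.53, 17.44.
For District 1: 85.77, 94.30, 78.53, 47.85, 14.66.
Standard total = 117,800; weights = 0.1893, 0.2861, 0.2784, 0.1256, 0.1205.
District 6: 0.1893×103.61 + 0.2861×82.33 + 0.2784×63.94 + 0.1256×35.53 + 0.1205×17.44 = 67.5388 per 10,000.
District 1: 0.1893×85.77 + 0.2861×94.30 + 0.2784×78.53 + 0.1256×47.85 + 0.1205×14.66 = 72.8575 per 10,000.
The crude rates (75.08 vs 74.43) would put District 6 higher, but that reflects its age composition; once standardized to a common age structure, District 1 has the higher underlying rate.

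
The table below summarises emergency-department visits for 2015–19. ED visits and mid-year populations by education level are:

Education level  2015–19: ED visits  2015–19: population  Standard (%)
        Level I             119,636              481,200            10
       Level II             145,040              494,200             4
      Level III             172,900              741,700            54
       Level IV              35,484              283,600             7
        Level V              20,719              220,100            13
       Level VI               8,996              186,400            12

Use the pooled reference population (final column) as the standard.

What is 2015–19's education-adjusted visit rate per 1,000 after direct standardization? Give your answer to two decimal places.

Education-specific rates per 1,000 for 2015–19: 248.620, 293.484, 233.113, 125.120, 94.134, 48.262.
Standard weights: 0.10, 0.04, 0.54, 0.07, 0.13, 0.12.
Standardized rate: 0.1000×248.620 + 0.0400×293.484 + 0.5400×233.113 + 0.0700×125.120 + 0.1300×94.134 + 0.1200×48.262 = 189.2698 per 1,000.

189.27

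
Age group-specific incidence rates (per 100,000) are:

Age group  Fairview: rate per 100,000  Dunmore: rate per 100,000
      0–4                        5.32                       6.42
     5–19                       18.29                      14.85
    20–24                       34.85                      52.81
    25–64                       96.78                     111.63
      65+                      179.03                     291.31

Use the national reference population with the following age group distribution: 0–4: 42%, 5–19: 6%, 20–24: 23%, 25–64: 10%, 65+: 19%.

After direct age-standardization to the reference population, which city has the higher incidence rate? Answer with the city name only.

Dunmore

Standard weights: 0.42, 0.06, 0.23, 0.10, 0.19.
Fairview: 0.4200×5.32 + 0.0600×18.29 + 0.2300×34.85 + 0.1000×96.78 + 0.1900×179.03 = 55.0410 per 100,000.
Dunmore: 0.4200×6.42 + 0.0600×14.85 + 0.2300×52.81 + 0.1000×111.63 + 0.1900×291.31 = 82.2456 per 100,000.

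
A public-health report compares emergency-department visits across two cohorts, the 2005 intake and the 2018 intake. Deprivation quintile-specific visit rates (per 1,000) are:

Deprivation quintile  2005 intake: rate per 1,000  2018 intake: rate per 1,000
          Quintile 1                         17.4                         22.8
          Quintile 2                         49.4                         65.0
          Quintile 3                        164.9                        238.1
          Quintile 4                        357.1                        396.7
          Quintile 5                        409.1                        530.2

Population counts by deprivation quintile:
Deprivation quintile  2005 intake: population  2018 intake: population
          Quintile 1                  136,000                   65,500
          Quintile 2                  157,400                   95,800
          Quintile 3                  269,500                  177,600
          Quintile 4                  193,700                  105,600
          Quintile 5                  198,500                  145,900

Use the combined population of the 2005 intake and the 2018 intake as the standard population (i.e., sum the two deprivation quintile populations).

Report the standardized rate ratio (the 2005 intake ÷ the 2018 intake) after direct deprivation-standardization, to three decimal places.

Combined standard total = 1,545,500; weights = 0.1304, 0.1638, 0.2893, 0.1937, 0.2228.
The 2005 intake: 0.1304×17.4 + 0.1638×49.4 + 0.2893×164.9 + 0.1937×357.1 + 0.2228×409.1 = 218.3857 per 1,000.
The 2018 intake: 0.1304×22.8 + 0.1638×65.0 + 0.2893×238.1 + 0.1937×396.7 + 0.2228×530.2 = 277.4765 per 1,000.
Ratio = 218.3857 ÷ 277.4765 = 0.78704.

0.787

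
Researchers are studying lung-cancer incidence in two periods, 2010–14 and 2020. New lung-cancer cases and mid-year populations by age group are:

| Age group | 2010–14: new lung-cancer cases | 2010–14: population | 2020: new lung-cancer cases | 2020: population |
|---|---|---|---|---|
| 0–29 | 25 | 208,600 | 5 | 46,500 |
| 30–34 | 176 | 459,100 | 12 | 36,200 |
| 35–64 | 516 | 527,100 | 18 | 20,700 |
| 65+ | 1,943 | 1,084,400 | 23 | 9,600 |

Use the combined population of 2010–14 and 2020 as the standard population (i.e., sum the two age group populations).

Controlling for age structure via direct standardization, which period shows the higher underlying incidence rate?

2020

Age-specific rates per 100,000 for 2010–14: 11.98, 38.34, 97.89, 179.18.
For 2020: 10.75, 33.15, 86.96, 239.58.
Combined standard total = 2,392,200; weights = 0.1066, 0.2070, 0.2290, 0.4573.
2010–14: 0.1066×11.98 + 0.2070×38.34 + 0.2290×97.89 + 0.4573×179.18 = 113.5739 per 100,000.
2020: 0.1066×10.75 + 0.2070×33.15 + 0.2290×86.96 + 0.4573×239.58 = 137.4888 per 100,000.
The crude rates (116.71 vs 51.33) would put 2010–14 higher, but that reflects its age composition; once standardized to a common age structure, 2020 has the higher underlying rate.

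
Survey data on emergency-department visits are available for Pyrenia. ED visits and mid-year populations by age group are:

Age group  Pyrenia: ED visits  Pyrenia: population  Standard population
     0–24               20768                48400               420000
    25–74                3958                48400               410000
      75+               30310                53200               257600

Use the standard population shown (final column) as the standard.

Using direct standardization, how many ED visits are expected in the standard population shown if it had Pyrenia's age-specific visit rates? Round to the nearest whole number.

Age-specific rates per 1000 for Pyrenia: 429.091, 81.777, 569.737.
Expected ED visits = Σ (standard pop × age-specific rate ÷ 1000)
= 420000×429.091/1000 + 410000×81.777/1000 + 257600×569.737/1000
= 180218.18 + 33528.51 + 146764.21 = 360510.90.

360511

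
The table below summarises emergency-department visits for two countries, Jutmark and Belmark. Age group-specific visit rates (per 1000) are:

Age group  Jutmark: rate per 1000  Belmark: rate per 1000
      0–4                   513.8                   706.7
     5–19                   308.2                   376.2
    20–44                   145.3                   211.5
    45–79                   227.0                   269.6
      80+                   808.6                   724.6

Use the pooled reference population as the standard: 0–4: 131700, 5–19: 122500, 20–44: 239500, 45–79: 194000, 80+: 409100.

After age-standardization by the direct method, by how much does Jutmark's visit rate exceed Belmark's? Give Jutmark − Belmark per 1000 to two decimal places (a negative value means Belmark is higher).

Standard total = 1096800; weights = 0.1201, 0.1117, 0.2184, 0.1769, 0.3730.
Jutmark: 0.1201×513.8 + 0.1117×308.2 + 0.2184×145.3 + 0.1769×227.0 + 0.3730×808.6 = 469.6003 per 1000.
Belmark: 0.1201×706.7 + 0.1117×376.2 + 0.2184×211.5 + 0.1769×269.6 + 0.3730×724.6 = 491.0170 per 1000.
Difference = 469.6003 − 491.0170 = -21.4167.

-21.42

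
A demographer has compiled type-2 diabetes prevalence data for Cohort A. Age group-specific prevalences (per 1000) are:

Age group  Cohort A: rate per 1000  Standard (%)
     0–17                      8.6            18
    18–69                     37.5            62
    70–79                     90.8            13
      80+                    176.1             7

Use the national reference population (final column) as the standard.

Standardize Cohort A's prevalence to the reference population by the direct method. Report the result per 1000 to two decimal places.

Standard weights: 0.18, 0.62, 0.13, 0.07.
Standardized rate: 0.1800×8.6 + 0.6200×37.5 + 0.1300×90.8 + 0.0700×176.1 = 48.9290 per 1000.

48.93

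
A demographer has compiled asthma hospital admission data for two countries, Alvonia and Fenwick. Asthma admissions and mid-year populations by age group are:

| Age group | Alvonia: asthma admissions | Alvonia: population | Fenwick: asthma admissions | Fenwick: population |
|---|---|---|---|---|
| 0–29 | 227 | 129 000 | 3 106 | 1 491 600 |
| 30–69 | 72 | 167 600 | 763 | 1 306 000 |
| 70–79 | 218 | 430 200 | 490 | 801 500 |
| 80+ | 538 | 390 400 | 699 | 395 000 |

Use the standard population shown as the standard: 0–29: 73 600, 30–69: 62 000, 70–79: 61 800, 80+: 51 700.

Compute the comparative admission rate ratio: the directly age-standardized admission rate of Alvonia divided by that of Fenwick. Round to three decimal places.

Age-specific rates per 10 000 for Alvonia: 17.60, 4.30, 5.07, 13.78.
For Fenwick: 20.82, 5.84, 6.11, 17.70.
Standard total = 249 100; weights = 0.2955, 0.2489, 0.2481, 0.2075.
Alvonia: 0.2955×17.60 + 0.2489×4.30 + 0.2481×5.07 + 0.2075×13.78 = 10.3858 per 10 000.
Fenwick: 0.2955×20.82 + 0.2489×5.84 + 0.2481×6.11 + 0.2075×17.70 = 12.7962 per 10 000.
Ratio = 10.3858 ÷ 12.7962 = 0.81164.

0.812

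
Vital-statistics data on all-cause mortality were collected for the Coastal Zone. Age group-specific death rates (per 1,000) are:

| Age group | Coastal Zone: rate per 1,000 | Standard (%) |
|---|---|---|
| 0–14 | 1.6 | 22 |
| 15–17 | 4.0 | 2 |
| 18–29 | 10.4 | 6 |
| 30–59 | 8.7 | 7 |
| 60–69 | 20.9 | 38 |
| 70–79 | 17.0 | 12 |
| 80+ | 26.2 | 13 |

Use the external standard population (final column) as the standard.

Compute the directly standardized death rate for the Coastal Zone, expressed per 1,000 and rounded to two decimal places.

15.05

Standard weights: 0.22, 0.02, 0.06, 0.07, 0.38, 0.12, 0.13.
Standardized rate: 0.2200×1.6 + 0.0200×4.0 + 0.0600×10.4 + 0.0700×8.7 + 0.3800×20.9 + 0.1200×17.0 + 0.1300×26.2 = 15.0530 per 1,000.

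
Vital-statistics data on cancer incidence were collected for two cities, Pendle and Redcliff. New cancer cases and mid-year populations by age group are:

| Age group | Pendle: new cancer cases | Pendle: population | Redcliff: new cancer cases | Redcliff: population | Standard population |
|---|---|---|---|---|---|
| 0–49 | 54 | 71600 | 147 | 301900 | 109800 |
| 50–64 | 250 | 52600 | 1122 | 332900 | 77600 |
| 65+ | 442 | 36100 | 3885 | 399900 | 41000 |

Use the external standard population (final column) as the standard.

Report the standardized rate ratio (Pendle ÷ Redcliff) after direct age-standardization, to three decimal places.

Age-specific rates per 100000 for Pendle: 75.42, 475.29, 1224.38.
For Redcliff: 48.69, 337.04, 971.49.
Standard total = 228400; weights = 0.4807, 0.3398, 0.1795.
Pendle: 0.4807×75.42 + 0.3398×475.29 + 0.1795×1224.38 = 417.5244 per 100000.
Redcliff: 0.4807×48.69 + 0.3398×337.04 + 0.1795×971.49 = 312.3105 per 100000.
Ratio = 417.5244 ÷ 312.3105 = 1.33689.

1.337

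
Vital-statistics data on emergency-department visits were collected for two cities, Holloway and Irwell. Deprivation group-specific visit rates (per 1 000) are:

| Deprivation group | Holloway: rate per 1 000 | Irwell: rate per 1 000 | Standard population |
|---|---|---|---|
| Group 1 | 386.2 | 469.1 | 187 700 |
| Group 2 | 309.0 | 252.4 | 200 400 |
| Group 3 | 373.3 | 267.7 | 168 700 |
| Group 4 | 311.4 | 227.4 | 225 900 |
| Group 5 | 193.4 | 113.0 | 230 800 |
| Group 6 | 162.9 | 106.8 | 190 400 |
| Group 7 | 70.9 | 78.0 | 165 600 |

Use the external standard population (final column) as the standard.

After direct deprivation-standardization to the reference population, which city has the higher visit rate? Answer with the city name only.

Holloway

Standard total = 1 369 500; weights = 0.1371, 0.1463, 0.1232, 0.1650, 0.1685, 0.1390, 0.1209.
Holloway: 0.1371×386.2 + 0.1463×309.0 + 0.1232×373.3 + 0.1650×311.4 + 0.1685×193.4 + 0.1390×162.9 + 0.1209×70.9 = 259.3123 per 1 000.
Irwell: 0.1371×469.1 + 0.1463×252.4 + 0.1232×267.7 + 0.1650×227.4 + 0.1685×113.0 + 0.1390×106.8 + 0.1209×78.0 = 215.0373 per 1 000.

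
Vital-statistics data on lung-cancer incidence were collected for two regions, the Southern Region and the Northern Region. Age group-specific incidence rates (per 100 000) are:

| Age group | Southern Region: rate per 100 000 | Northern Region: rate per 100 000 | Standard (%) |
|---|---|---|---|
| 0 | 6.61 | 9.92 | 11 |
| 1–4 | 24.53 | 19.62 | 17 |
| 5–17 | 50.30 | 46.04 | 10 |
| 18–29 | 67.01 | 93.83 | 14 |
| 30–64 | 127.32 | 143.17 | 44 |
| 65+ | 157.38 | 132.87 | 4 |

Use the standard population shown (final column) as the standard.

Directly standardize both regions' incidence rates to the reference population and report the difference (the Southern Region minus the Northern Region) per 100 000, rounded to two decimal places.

-8.85

Standard weights: 0.11, 0.17, 0.10, 0.14, 0.44, 0.04.
The Southern Region: 0.1100×6.61 + 0.1700×24.53 + 0.1000×50.30 + 0.1400×67.01 + 0.4400×127.32 + 0.0400×157.38 = 81.6246 per 100 000.
The Northern Region: 0.1100×9.92 + 0.1700×19.62 + 0.1000×46.04 + 0.1400×93.83 + 0.4400×143.17 + 0.0400×132.87 = 90.4764 per 100 000.
Difference = 81.6246 − 90.4764 = -8.8518.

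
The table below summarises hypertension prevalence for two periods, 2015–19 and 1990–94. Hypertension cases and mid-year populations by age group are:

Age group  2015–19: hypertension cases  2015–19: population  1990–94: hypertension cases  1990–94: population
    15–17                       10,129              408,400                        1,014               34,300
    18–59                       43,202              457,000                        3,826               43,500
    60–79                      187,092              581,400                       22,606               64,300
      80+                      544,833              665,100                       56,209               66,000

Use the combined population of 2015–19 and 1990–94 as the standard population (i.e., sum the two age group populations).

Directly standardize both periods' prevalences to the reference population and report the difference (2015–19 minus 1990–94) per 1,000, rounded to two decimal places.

Age-specific rates per 1,000 for 2015–19: 24.802, 94.534, 321.796, 819.175.
For 1990–94: 29.563, 87.954, 351.571, 851.652.
Combined standard total = 2,320,000; weights = 0.1908, 0.2157, 0.2783, 0.3151.
2015–19: 0.1908×24.802 + 0.2157×94.534 + 0.2783×321.796 + 0.3151×819.175 = 372.8344 per 1,000.
1990–94: 0.1908×29.563 + 0.2157×87.954 + 0.2783×351.571 + 0.3151×851.652 = 390.8448 per 1,000.
Difference = 372.8344 − 390.8448 = -18.0104.

-18.01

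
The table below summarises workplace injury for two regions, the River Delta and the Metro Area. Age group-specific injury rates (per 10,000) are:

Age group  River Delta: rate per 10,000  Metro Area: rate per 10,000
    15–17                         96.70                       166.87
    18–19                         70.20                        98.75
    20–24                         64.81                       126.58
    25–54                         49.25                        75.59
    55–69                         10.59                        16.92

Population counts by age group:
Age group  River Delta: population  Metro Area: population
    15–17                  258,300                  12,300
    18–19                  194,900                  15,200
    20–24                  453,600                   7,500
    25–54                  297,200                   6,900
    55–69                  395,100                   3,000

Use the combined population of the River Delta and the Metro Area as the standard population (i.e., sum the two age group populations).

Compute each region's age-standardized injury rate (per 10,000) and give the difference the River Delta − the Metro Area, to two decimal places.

Combined standard total = 1,644,000; weights = 0.1646, 0.1278, 0.2805, 0.1850, 0.2422.
The River Delta: 0.1646×96.70 + 0.1278×70.20 + 0.2805×64.81 + 0.1850×49.25 + 0.2422×10.59 = 54.7401 per 10,000.
The Metro Area: 0.1646×166.87 + 0.1278×98.75 + 0.2805×126.58 + 0.1850×75.59 + 0.2422×16.92 = 93.6686 per 10,000.
Difference = 54.7401 − 93.6686 = -38.9285.

-38.93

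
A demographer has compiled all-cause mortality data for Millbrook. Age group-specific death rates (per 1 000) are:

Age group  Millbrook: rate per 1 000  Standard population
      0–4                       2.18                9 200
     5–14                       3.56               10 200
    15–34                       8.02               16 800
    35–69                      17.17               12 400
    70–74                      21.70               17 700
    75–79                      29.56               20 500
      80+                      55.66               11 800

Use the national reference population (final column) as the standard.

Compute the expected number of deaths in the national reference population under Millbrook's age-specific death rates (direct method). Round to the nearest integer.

Expected deaths = Σ (standard pop × age-specific rate ÷ 1 000)
= 9 200×2.18/1 000 + 10 200×3.56/1 000 + 16 800×8.02/1 000 + 12 400×17.17/1 000 + 17 700×21.70/1 000 + 20 500×29.56/1 000 + 11 800×55.66/1 000
= 20.06 + 36.31 + 134.74 + 212.91 + 384.09 + 605.98 + 656.79 = 2050.87.

2051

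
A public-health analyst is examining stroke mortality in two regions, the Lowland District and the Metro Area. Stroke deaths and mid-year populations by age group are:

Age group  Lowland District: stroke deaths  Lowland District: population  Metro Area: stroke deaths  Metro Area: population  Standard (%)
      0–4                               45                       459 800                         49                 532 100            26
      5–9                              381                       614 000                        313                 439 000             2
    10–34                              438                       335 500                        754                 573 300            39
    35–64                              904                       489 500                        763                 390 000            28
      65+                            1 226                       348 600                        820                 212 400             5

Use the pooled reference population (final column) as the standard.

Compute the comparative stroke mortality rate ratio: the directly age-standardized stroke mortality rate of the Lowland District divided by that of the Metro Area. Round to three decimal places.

Age-specific rates per 100 000 for the Lowland District: 9.79, 62.05, 130.55, 184.68, 351.69.
For the Metro Area: 9.21, 71.30, 131.52, 195.64, 386.06.
Standard weights: 0.26, 0.02, 0.39, 0.28, 0.05.
The Lowland District: 0.2600×9.79 + 0.0200×62.05 + 0.3900×130.55 + 0.2800×184.68 + 0.0500×351.69 = 123.9952 per 100 000.
The Metro Area: 0.2600×9.21 + 0.0200×71.30 + 0.3900×131.52 + 0.2800×195.64 + 0.0500×386.06 = 129.1955 per 100 000.
Ratio = 123.9952 ÷ 129.1955 = 0.95975.

0.960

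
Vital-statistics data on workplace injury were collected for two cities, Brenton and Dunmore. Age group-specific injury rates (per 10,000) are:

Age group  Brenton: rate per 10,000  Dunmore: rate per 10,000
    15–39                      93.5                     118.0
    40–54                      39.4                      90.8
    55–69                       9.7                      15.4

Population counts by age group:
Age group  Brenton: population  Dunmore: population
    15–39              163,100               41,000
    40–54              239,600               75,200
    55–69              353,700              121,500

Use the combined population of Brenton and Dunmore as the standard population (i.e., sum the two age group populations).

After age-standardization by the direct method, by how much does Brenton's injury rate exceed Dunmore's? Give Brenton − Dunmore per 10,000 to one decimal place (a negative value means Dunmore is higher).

-24.0

Combined standard total = 994,100; weights = 0.2053, 0.3167, 0.4780.
Brenton: 0.2053×93.5 + 0.3167×39.4 + 0.4780×9.7 = 36.3101 per 10,000.
Dunmore: 0.2053×118.0 + 0.3167×90.8 + 0.4780×15.4 = 60.3417 per 10,000.
Difference = 36.3101 − 60.3417 = -24.0316.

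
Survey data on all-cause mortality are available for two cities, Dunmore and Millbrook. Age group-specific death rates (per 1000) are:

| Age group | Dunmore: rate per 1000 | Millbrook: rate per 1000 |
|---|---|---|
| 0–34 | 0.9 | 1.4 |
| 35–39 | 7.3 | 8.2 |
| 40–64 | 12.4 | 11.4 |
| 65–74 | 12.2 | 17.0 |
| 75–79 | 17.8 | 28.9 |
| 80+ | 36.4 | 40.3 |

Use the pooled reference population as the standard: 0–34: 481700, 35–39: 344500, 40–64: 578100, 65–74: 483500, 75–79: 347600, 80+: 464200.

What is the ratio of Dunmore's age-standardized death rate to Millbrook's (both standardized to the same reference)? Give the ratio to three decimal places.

Standard total = 2699600; weights = 0.1784, 0.1276, 0.2141, 0.1791, 0.1288, 0.1720.
Dunmore: 0.1784×0.9 + 0.1276×7.3 + 0.2141×12.4 + 0.1791×12.2 + 0.1288×17.8 + 0.1720×36.4 = 14.4835 per 1000.
Millbrook: 0.1784×1.4 + 0.1276×8.2 + 0.2141×11.4 + 0.1791×17.0 + 0.1288×28.9 + 0.1720×40.3 = 17.4330 per 1000.
Ratio = 14.4835 ÷ 17.4330 = 0.83081.

0.831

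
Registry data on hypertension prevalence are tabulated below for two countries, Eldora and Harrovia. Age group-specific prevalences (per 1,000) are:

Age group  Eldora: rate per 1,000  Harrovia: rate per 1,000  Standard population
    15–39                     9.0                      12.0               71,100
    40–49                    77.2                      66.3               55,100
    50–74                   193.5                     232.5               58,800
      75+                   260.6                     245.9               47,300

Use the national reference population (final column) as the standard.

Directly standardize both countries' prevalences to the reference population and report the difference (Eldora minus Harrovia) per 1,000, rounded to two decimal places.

-5.21

Standard total = 232,300; weights = 0.3061, 0.2372, 0.2531, 0.2036.
Eldora: 0.3061×9.0 + 0.2372×77.2 + 0.2531×193.5 + 0.2036×260.6 = 123.1072 per 1,000.
Harrovia: 0.3061×12.0 + 0.2372×66.3 + 0.2531×232.5 + 0.2036×245.9 = 128.3186 per 1,000.
Difference = 123.1072 − 128.3186 = -5.2114.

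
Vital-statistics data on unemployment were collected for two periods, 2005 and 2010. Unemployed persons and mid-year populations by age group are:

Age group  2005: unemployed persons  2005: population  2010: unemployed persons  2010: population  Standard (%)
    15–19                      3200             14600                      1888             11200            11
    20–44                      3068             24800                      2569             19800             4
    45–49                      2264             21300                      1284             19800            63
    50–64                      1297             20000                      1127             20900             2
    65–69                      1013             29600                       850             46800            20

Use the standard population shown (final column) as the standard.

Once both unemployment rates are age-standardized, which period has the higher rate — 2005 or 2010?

Age-specific rates per 1000 for 2005: 219.178, 123.710, 106.291, 64.850, 34.223.
For 2010: 168.571, 129.747, 64.848, 53.923, 18.162.
Standard weights: 0.11, 0.04, 0.63, 0.02, 0.20.
2005: 0.1100×219.178 + 0.0400×123.710 + 0.6300×106.291 + 0.0200×64.850 + 0.2000×34.223 = 104.1630 per 1000.
2010: 0.1100×168.571 + 0.0400×129.747 + 0.6300×64.848 + 0.0200×53.923 + 0.2000×18.162 = 69.2982 per 1000.

2005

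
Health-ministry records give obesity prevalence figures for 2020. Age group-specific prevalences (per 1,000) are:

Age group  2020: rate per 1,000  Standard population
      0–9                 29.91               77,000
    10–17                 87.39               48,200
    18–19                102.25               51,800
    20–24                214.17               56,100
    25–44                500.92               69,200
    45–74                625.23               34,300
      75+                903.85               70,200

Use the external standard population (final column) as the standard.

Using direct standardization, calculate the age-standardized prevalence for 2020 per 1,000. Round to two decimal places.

352.47

Standard total = 406,800; weights = 0.1893, 0.1185, 0.1273, 0.1379, 0.1701, 0.0843, 0.1726.
Standardized rate: 0.1893×29.91 + 0.1185×87.39 + 0.1273×102.25 + 0.1379×214.17 + 0.1701×500.92 + 0.0843×625.23 + 0.1726×903.85 = 352.4732 per 1,000.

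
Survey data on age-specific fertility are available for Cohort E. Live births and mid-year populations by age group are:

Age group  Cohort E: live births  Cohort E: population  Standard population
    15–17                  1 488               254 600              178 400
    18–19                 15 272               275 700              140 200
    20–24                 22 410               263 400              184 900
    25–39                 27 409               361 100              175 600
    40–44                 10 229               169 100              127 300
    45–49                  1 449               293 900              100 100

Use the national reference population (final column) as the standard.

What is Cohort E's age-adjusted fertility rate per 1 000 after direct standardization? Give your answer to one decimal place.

50.8

Age-specific rates per 1 000 for Cohort E: 5.844, 55.394, 85.080, 75.904, 60.491, 4.930.
Standard total = 906 500; weights = 0.1968, 0.1547, 0.2040, 0.1937, 0.1404, 0.1104.
Standardized rate: 0.1968×5.844 + 0.1547×55.394 + 0.2040×85.080 + 0.1937×75.904 + 0.1404×60.491 + 0.1104×4.930 = 50.8139 per 1 000.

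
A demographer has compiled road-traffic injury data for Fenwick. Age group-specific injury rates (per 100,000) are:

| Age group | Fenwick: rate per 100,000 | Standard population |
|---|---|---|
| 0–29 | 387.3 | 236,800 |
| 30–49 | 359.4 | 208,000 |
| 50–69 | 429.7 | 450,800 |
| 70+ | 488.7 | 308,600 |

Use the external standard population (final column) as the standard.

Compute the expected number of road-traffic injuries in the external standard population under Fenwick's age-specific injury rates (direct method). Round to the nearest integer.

Expected road-traffic injuries = Σ (standard pop × age-specific rate ÷ 100,000)
= 236,800×387.3/100,000 + 208,000×359.4/100,000 + 450,800×429.7/100,000 + 308,600×488.7/100,000
= 917.13 + 747.55 + 1937.09 + 1508.13 = 5109.89.

5110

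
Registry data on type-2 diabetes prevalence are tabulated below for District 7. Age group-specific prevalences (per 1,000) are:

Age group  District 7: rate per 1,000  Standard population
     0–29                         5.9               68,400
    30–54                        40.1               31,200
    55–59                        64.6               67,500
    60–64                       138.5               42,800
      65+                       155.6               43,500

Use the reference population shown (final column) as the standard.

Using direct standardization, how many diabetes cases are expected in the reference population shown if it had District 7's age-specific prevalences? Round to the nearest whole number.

Expected diabetes cases = Σ (standard pop × age-specific rate ÷ 1,000)
= 68,400×5.9/1,000 + 31,200×40.1/1,000 + 67,500×64.6/1,000 + 42,800×138.5/1,000 + 43,500×155.6/1,000
= 403.56 + 1251.12 + 4360.50 + 5927.80 + 6768.60 = 18711.58.

18712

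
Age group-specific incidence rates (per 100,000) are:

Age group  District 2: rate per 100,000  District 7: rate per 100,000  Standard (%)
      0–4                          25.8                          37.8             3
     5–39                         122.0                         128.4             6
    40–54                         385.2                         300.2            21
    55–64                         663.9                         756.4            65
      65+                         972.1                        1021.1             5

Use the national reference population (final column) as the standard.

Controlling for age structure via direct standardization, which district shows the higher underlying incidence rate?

Standard weights: 0.03, 0.06, 0.21, 0.65, 0.05.
District 2: 0.0300×25.8 + 0.0600×122.0 + 0.2100×385.2 + 0.6500×663.9 + 0.0500×972.1 = 569.1260 per 100,000.
District 7: 0.0300×37.8 + 0.0600×128.4 + 0.2100×300.2 + 0.6500×756.4 + 0.0500×1021.1 = 614.5950 per 100,000.

District 7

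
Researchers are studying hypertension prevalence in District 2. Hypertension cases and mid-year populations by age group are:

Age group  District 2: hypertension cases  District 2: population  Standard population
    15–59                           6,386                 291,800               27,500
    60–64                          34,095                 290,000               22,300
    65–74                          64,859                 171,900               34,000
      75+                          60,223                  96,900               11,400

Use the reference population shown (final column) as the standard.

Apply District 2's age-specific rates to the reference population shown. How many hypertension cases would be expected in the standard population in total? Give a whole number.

Age-specific rates per 1,000 for District 2: 21.885, 117.569, 377.307, 621.496.
Expected hypertension cases = Σ (standard pop × age-specific rate ÷ 1,000)
= 27,500×21.885/1,000 + 22,300×117.569/1,000 + 34,000×377.307/1,000 + 11,400×621.496/1,000
= 601.83 + 2621.79 + 12828.42 + 7085.06 = 23137.10.

23137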